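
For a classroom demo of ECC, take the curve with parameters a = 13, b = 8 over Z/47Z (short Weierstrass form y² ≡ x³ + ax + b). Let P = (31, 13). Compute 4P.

Double-and-add on 4 = (100)₂. Start with P = (31, 13) for the leading 1-bit.
double: tangent at (31, 13): λ = (3·31² + 13)/(2·13) ≡ 29/26. 26⁻¹ ≡ 38 (mod 47), so λ ≡ 29·38 ≡ 21.
  x = λ² - 31 - 31 = 441 - 62 ≡ 3; y = λ·(31 - 3) - 13 ≡ 11. → (3, 11)
double: tangent at (3, 11): λ = (3·3² + 13)/(2·11) ≡ 40/22. 22⁻¹ ≡ 15 (mod 47), so λ ≡ 40·15 ≡ 36.
  x = λ² - 3 - 3 = 1296 - 6 ≡ 21; y = λ·(3 - 21) - 11 ≡ 46. → (21, 46)

(21, 46)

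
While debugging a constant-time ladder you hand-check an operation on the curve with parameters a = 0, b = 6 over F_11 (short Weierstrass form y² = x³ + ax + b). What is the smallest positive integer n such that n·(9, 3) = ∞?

12

2P: tangent at (9, 3): λ = (3·9² + 0)/(2·3) ≡ 1/6. 6⁻¹ ≡ 2 (mod 11), so λ ≡ 1·2 ≡ 2.
  x = λ² - 9 - 9 = 4 - 18 ≡ 8; y = λ·(9 - 8) - 3 ≡ 10. → (8, 10)
3P: (8, 10) + (9, 3). λ = (3 - 10)/(9 - 8) ≡ 4/1 mod 11. 1⁻¹ ≡ 1 (mod 11) since 1·1 = 1 ≡ 1, so λ ≡ 4.
  x = λ² - 8 - 9 = 16 - 17 ≡ 10; y = λ·(8 - 10) - 10 ≡ 4. → (10, 4)
4P: (10, 4) + (9, 3). λ = (3 - 4)/(9 - 10) ≡ 10/10 mod 11. 10⁻¹ ≡ 10 (mod 11) since 10·10 = 100 ≡ 1, so λ ≡ 1.
  x = λ² - 10 - 9 = 1 - 19 ≡ 4; y = λ·(10 - 4) - 4 ≡ 2. → (4, 2)
5P: (4, 2) + (9, 3). λ = (3 - 2)/(9 - 4) ≡ 1/5 mod 11. 5⁻¹ ≡ 9 (mod 11), so λ ≡ 9.
  x = λ² - 4 - 9 = 81 - 13 ≡ 2; y = λ·(4 - 2) - 2 ≡ 5. → (2, 5)
6P: (2, 5) + (9, 3). λ = (3 - 5)/(9 - 2) ≡ 9/7 mod 11. 7⁻¹ ≡ 8 (mod 11) since 7·8 = 56 ≡ 1, so λ ≡ 6.
  x = λ² - 2 - 9 = 36 - 11 ≡ 3; y = λ·(2 - 3) - 5 ≡ 0. → (3, 0)
7P: (3, 0) + (9, 3). λ = (3 - 0)/(9 - 3) ≡ 3/6 mod 11. 6⁻¹ ≡ 2 (mod 11) since 6·2 = 12 ≡ 1, so λ ≡ 6.
  x = λ² - 3 - 9 = 36 - 12 ≡ 2; y = λ·(3 - 2) - 0 ≡ 6. → (2, 6)
8P: (2, 6) + (9, 3). λ = (3 - 6)/(9 - 2) ≡ 8/7 mod 11. 7⁻¹ ≡ 8 (mod 11) since 7·8 = 56 ≡ 1, so λ ≡ 9.
  x = λ² - 2 - 9 = 81 - 11 ≡ 4; y = λ·(2 - 4) - 6 ≡ 9. → (4, 9)
9P: (4, 9) + (9, 3). λ = (3 - 9)/(9 - 4) ≡ 5/5 mod 11. 5⁻¹ ≡ 9 (mod 11), so λ ≡ 1.
  x = λ² - 4 - 9 = 1 - 13 ≡ 10; y = λ·(4 - 10) - 9 ≡ 7. → (10, 7)
10P: (10, 7) + (9, 3). λ = (3 - 7)/(9 - 10) ≡ 7/10 mod 11. 10⁻¹ ≡ 10 (mod 11), so λ ≡ 4.
  x = λ² - 10 - 9 = 16 - 19 ≡ 8; y = λ·(10 - 8) - 7 ≡ 1. → (8, 1)
11P: (8, 1) + (9, 3). λ = (3 - 1)/(9 - 8) ≡ 2/1 mod 11. 1⁻¹ ≡ 1 (mod 11), so λ ≡ 2.
  x = λ² - 8 - 9 = 4 - 17 ≡ 9; y = λ·(8 - 9) - 1 ≡ 8. → (9, 8)
12P: (9, 8) + (9, 3): same x and y₁ ≡ -y₂, so the sum is ∞.
12P = ∞, so the order is 12.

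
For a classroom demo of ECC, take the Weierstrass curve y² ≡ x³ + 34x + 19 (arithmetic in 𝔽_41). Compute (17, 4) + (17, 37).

The two points share x = 17 and their y-coordinates satisfy 4 + 37 ≡ 0 (mod 41), so they are inverses. Their sum is 𝒪.

O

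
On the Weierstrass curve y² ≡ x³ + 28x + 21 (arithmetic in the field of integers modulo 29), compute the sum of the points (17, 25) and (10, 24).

(17, 25) + (10, 24). λ = (24 - 25)/(10 - 17) ≡ 28/22 mod 29. 22⁻¹ ≡ 4 (mod 29) since 22·4 = 88 ≡ 1, so λ ≡ 25.
  x = λ² - 17 - 10 = 625 - 27 ≡ 18; y = λ·(17 - 18) - 25 ≡ 8. → (18, 8)

(18, 8)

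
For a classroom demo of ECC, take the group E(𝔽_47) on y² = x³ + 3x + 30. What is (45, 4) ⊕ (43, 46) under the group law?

(24, 25)

(45, 4) + (43, 46). λ = (46 - 4)/(43 - 45) ≡ 42/45 mod 47. 45⁻¹ ≡ 23 (mod 47) since 45·23 = 1035 ≡ 1, so λ ≡ 26.
  x = λ² - 45 - 43 = 676 - 88 ≡ 24; y = λ·(45 - 24) - 4 ≡ 25. → (24, 25)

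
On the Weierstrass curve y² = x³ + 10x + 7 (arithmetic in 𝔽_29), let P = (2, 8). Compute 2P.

(21, 13)

tangent at (2, 8): λ = (3·2² + 10)/(2·8) ≡ 22/16. 16⁻¹ ≡ 20 (mod 29), so λ ≡ 22·20 ≡ 5.
  x = λ² - 2 - 2 = 25 - 4 ≡ 21; y = λ·(2 - 21) - 8 ≡ 13. → (21, 13)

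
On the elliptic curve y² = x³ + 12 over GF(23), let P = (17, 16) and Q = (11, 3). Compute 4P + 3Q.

First 4P:
Repeated addition: build up to 4P.
2P: tangent at (17, 16): λ = (3·17² + 0)/(2·16) ≡ 16/9. 9⁻¹ ≡ 18 (mod 23), so λ ≡ 16·18 ≡ 12.
  x = λ² - 17 - 17 = 144 - 34 ≡ 18; y = λ·(17 - 18) - 16 ≡ 18. → (18, 18)
3P: (18, 18) + (17, 16). λ = (16 - 18)/(17 - 18) ≡ 21/22 mod 23. 22⁻¹ ≡ 22 (mod 23), so λ ≡ 2.
  x = λ² - 18 - 17 = 4 - 35 ≡ 15; y = λ·(18 - 15) - 18 ≡ 11. → (15, 11)
4P: (15, 11) + (17, 16). λ = (16 - 11)/(17 - 15) ≡ 5/2 mod 23. 2⁻¹ ≡ 12 (mod 23), so λ ≡ 14.
  x = λ² - 15 - 17 = 196 - 32 ≡ 3; y = λ·(15 - 3) - 11 ≡ 19. → (3, 19)
4P = (3, 19).
Next 3Q:
Repeated addition: build up to 3Q.
2Q: tangent at (11, 3): λ = (3·11² + 0)/(2·3) ≡ 18/6. 6⁻¹ ≡ 4 (mod 23), so λ ≡ 18·4 ≡ 3.
  x = λ² - 11 - 11 = 9 - 22 ≡ 10; y = λ·(11 - 10) - 3 ≡ 0. → (10, 0)
3Q: (10, 0) + (11, 3). λ = (3 - 0)/(11 - 10) ≡ 3/1 mod 23. 1⁻¹ ≡ 1 (mod 23) since 1·1 = 1 ≡ 1, so λ ≡ 3.
  x = λ² - 10 - 11 = 9 - 21 ≡ 11; y = λ·(10 - 11) - 0 ≡ 20. → (11, 20)
3Q = (11, 20).
Finally 4P + 3Q:
(3, 19) + (11, 20). λ = (20 - 19)/(11 - 3) ≡ 1/8 mod 23. 8⁻¹ ≡ 3 (mod 23), so λ ≡ 3.
  x = λ² - 3 - 11 = 9 - 14 ≡ 18; y = λ·(3 - 18) - 19 ≡ 5. → (18, 5)

(18, 5)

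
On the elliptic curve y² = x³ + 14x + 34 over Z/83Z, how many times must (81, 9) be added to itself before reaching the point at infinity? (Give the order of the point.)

5

2P: tangent at (81, 9): λ = (3·81² + 14)/(2·9) ≡ 26/18. 18⁻¹ ≡ 60 (mod 83), so λ ≡ 26·60 ≡ 66.
  x = λ² - 81 - 81 = 4356 - 162 ≡ 44; y = λ·(81 - 44) - 9 ≡ 26. → (44, 26)
3P: (44, 26) + (81, 9). λ = (9 - 26)/(81 - 44) ≡ 66/37 mod 83. 37⁻¹ ≡ 9 (mod 83) since 37·9 = 333 ≡ 1, so λ ≡ 13.
  x = λ² - 44 - 81 = 169 - 125 ≡ 44; y = λ·(44 - 44) - 26 ≡ 57. → (44, 57)
4P: (44, 57) + (81, 9). λ = (9 - 57)/(81 - 44) ≡ 35/37 mod 83. 37⁻¹ ≡ 9 (mod 83), so λ ≡ 66.
  x = λ² - 44 - 81 = 4356 - 125 ≡ 81; y = λ·(44 - 81) - 57 ≡ 74. → (81, 74)
5P: (81, 74) + (81, 9): same x and y₁ ≡ -y₂, so the sum is the point at infinity.
5P = the point at infinity, so the order is 5.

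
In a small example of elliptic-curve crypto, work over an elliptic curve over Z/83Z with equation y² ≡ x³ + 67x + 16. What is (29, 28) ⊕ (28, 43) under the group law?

(29, 28) + (28, 43). λ = (43 - 28)/(28 - 29) ≡ 15/82 mod 83. 82⁻¹ ≡ 82 (mod 83) since 82·82 = 6724 ≡ 1, so λ ≡ 68.
  x = λ² - 29 - 28 = 4624 - 57 ≡ 2; y = λ·(29 - 2) - 28 ≡ 65. → (2, 65)

(2, 65)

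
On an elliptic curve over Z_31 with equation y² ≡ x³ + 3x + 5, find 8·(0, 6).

Write P = (0, 6).
Double-and-add on 8 = (1000)₂. Start with P = (0, 6) for the leading 1-bit.
double: tangent at (0, 6): λ = (3·0² + 3)/(2·6) ≡ 3/12. 12⁻¹ ≡ 13 (mod 31), so λ ≡ 3·13 ≡ 8.
  x = λ² - 0 - 0 = 64 - 0 ≡ 2; y = λ·(0 - 2) - 6 ≡ 9. → (2, 9)
double: tangent at (2, 9): λ = (3·2² + 3)/(2·9) ≡ 15/18. 18⁻¹ ≡ 19 (mod 31), so λ ≡ 15·19 ≡ 6.
  x = λ² - 2 - 2 = 36 - 4 ≡ 1; y = λ·(2 - 1) - 9 ≡ 28. → (1, 28)
double: tangent at (1, 28): λ = (3·1² + 3)/(2·28) ≡ 6/25. 25⁻¹ ≡ 5 (mod 31), so λ ≡ 6·5 ≡ 30.
  x = λ² - 1 - 1 = 900 - 2 ≡ 30; y = λ·(1 - 30) - 28 ≡ 1. → (30, 1)

(30, 1)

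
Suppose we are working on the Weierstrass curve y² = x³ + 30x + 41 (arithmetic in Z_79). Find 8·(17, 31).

Write Q = (17, 31).
Double-and-add on 8 = (1000)₂. Start with Q = (17, 31) for the leading 1-bit.
double: tangent at (17, 31): λ = (3·17² + 30)/(2·31) ≡ 28/62. 62⁻¹ ≡ 65 (mod 79) since 62·65 = 4030 ≡ 1, so λ ≡ 28·65 ≡ 3.
  x = λ² - 17 - 17 = 9 - 34 ≡ 54; y = λ·(17 - 54) - 31 ≡ 16. → (54, 16)
double: tangent at (54, 16): λ = (3·54² + 30)/(2·16) ≡ 9/32. 32⁻¹ ≡ 42 (mod 79) since 32·42 = 1344 ≡ 1, so λ ≡ 9·42 ≡ 62.
  x = λ² - 54 - 54 = 3844 - 108 ≡ 23; y = λ·(54 - 23) - 16 ≡ 10. → (23, 10)
double: tangent at (23, 10): λ = (3·23² + 30)/(2·10) ≡ 37/20. 20⁻¹ ≡ 4 (mod 79) since 20·4 = 80 ≡ 1, so λ ≡ 37·4 ≡ 69.
  x = λ² - 23 - 23 = 4761 - 46 ≡ 54; y = λ·(23 - 54) - 10 ≡ 63. → (54, 63)

(54, 63)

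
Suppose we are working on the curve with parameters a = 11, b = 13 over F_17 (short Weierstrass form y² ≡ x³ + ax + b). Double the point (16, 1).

tangent at (16, 1): λ = (3·16² + 11)/(2·1) ≡ 14/2. 2⁻¹ ≡ 9 (mod 17) since 2·9 = 18 ≡ 1, so λ ≡ 14·9 ≡ 7.
  x = λ² - 16 - 16 = 49 - 32 ≡ 0; y = λ·(16 - 0) - 1 ≡ 9. → (0, 9)

(0, 9)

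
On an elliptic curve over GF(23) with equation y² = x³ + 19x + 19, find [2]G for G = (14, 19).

tangent at (14, 19): λ = (3·14² + 19)/(2·19) ≡ 9/15. 15⁻¹ ≡ 20 (mod 23), so λ ≡ 9·20 ≡ 19.
  x = λ² - 14 - 14 = 361 - 28 ≡ 11; y = λ·(14 - 11) - 19 ≡ 15. → (11, 15)

(11, 15)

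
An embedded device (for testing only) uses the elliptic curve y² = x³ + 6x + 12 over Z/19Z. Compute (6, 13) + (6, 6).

O

The two points share x = 6 and their y-coordinates satisfy 13 + 6 ≡ 0 (mod 19), so they are inverses. Their sum is 𝒪.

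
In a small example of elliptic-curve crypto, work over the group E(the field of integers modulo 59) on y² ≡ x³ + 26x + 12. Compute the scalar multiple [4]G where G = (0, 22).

Repeated addition: build up to 4G.
2G: tangent at (0, 22): λ = (3·0² + 26)/(2·22) ≡ 26/44. 44⁻¹ ≡ 55 (mod 59), so λ ≡ 26·55 ≡ 14.
  x = λ² - 0 - 0 = 196 - 0 ≡ 19; y = λ·(0 - 19) - 22 ≡ 7. → (19, 7)
3G: (19, 7) + (0, 22). λ = (22 - 7)/(0 - 19) ≡ 15/40 mod 59. 40⁻¹ ≡ 31 (mod 59) since 40·31 = 1240 ≡ 1, so λ ≡ 52.
  x = λ² - 19 - 0 = 2704 - 19 ≡ 30; y = λ·(19 - 30) - 7 ≡ 11. → (30, 11)
4G: (30, 11) + (0, 22). λ = (22 - 11)/(0 - 30) ≡ 11/29 mod 59. 29⁻¹ ≡ 57 (mod 59), so λ ≡ 37.
  x = λ² - 30 - 0 = 1369 - 30 ≡ 41; y = λ·(30 - 41) - 11 ≡ 54. → (41, 54)

(41, 54)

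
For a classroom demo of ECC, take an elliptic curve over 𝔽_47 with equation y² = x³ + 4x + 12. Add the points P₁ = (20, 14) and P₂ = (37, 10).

(20, 14) + (37, 10). λ = (10 - 14)/(37 - 20) ≡ 43/17 mod 47. 17⁻¹ ≡ 36 (mod 47), so λ ≡ 44.
  x = λ² - 20 - 37 = 1936 - 57 ≡ 46; y = λ·(20 - 46) - 14 ≡ 17. → (46, 17)

(46, 17)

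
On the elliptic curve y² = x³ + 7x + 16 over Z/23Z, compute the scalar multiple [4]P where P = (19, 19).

Double-and-add on 4 = (100)₂. Start with P = (19, 19) for the leading 1-bit.
double: tangent at (19, 19): λ = (3·19² + 7)/(2·19) ≡ 9/15. 15⁻¹ ≡ 20 (mod 23), so λ ≡ 9·20 ≡ 19.
  x = λ² - 19 - 19 = 361 - 38 ≡ 1; y = λ·(19 - 1) - 19 ≡ 1. → (1, 1)
double: tangent at (1, 1): λ = (3·1² + 7)/(2·1) ≡ 10/2. 2⁻¹ ≡ 12 (mod 23) since 2·12 = 24 ≡ 1, so λ ≡ 10·12 ≡ 5.
  x = λ² - 1 - 1 = 25 - 2 ≡ 0; y = λ·(1 - 0) - 1 ≡ 4. → (0, 4)

(0, 4)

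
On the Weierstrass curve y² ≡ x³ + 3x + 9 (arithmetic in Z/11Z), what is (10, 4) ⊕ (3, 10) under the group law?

(10, 4) + (3, 10). λ = (10 - 4)/(3 - 10) ≡ 6/4 mod 11. 4⁻¹ ≡ 3 (mod 11) since 4·3 = 12 ≡ 1, so λ ≡ 7.
  x = λ² - 10 - 3 = 49 - 13 ≡ 3; y = λ·(10 - 3) - 4 ≡ 1. → (3, 1)

(3, 1)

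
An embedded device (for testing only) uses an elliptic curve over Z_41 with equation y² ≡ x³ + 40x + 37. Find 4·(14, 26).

(0, 23)

Write P = (14, 26).
Repeated addition: build up to 4P.
2P: tangent at (14, 26): λ = (3·14² + 40)/(2·26) ≡ 13/11. 11⁻¹ ≡ 15 (mod 41), so λ ≡ 13·15 ≡ 31.
  x = λ² - 14 - 14 = 961 - 28 ≡ 31; y = λ·(14 - 31) - 26 ≡ 21. → (31, 21)
3P: (31, 21) + (14, 26). λ = (26 - 21)/(14 - 31) ≡ 5/24 mod 41. 24⁻¹ ≡ 12 (mod 41), so λ ≡ 19.
  x = λ² - 31 - 14 = 361 - 45 ≡ 29; y = λ·(31 - 29) - 21 ≡ 17. → (29, 17)
4P: (29, 17) + (14, 26). λ = (26 - 17)/(14 - 29) ≡ 9/26 mod 41. 26⁻¹ ≡ 30 (mod 41), so λ ≡ 24.
  x = λ² - 29 - 14 = 576 - 43 ≡ 0; y = λ·(29 - 0) - 17 ≡ 23. → (0, 23)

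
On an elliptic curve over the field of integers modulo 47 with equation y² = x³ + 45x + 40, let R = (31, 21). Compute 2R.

(6, 3)

tangent at (31, 21): λ = (3·31² + 45)/(2·21) ≡ 14/42. 42⁻¹ ≡ 28 (mod 47) since 42·28 = 1176 ≡ 1, so λ ≡ 14·28 ≡ 16.
  x = λ² - 31 - 31 = 256 - 62 ≡ 6; y = λ·(31 - 6) - 21 ≡ 3. → (6, 3)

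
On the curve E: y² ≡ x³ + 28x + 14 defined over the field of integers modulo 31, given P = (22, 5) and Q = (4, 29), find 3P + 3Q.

First 3P:
Repeated addition: build up to 3P.
2P: tangent at (22, 5): λ = (3·22² + 28)/(2·5) ≡ 23/10. 10⁻¹ ≡ 28 (mod 31) since 10·28 = 280 ≡ 1, so λ ≡ 23·28 ≡ 24.
  x = λ² - 22 - 22 = 576 - 44 ≡ 5; y = λ·(22 - 5) - 5 ≡ 0. → (5, 0)
3P: (5, 0) + (22, 5). λ = (5 - 0)/(22 - 5) ≡ 5/17 mod 31. 17⁻¹ ≡ 11 (mod 31) since 17·11 = 187 ≡ 1, so λ ≡ 24.
  x = λ² - 5 - 22 = 576 - 27 ≡ 22; y = λ·(5 - 22) - 0 ≡ 26. → (22, 26)
3P = (22, 26).
Next 3Q:
Repeated addition: build up to 3Q.
2Q: tangent at (4, 29): λ = (3·4² + 28)/(2·29) ≡ 14/27. 27⁻¹ ≡ 23 (mod 31), so λ ≡ 14·23 ≡ 12.
  x = λ² - 4 - 4 = 144 - 8 ≡ 12; y = λ·(4 - 12) - 29 ≡ 30. → (12, 30)
3Q: (12, 30) + (4, 29). λ = (29 - 30)/(4 - 12) ≡ 30/23 mod 31. 23⁻¹ ≡ 27 (mod 31), so λ ≡ 4.
  x = λ² - 12 - 4 = 16 - 16 ≡ 0; y = λ·(12 - 0) - 30 ≡ 18. → (0, 18)
3Q = (0, 18).
Finally 3P + 3Q:
(22, 26) + (0, 18). λ = (18 - 26)/(0 - 22) ≡ 23/9 mod 31. 9⁻¹ ≡ 7 (mod 31), so λ ≡ 6.
  x = λ² - 22 - 0 = 36 - 22 ≡ 14; y = λ·(22 - 14) - 26 ≡ 22. → (14, 22)

(14, 22)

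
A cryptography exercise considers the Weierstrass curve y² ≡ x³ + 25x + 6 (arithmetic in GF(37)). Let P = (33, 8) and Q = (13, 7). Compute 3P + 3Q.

(20, 12)

First 3P:
Repeated addition: build up to 3P.
2P: tangent at (33, 8): λ = (3·33² + 25)/(2·8) ≡ 36/16. 16⁻¹ ≡ 7 (mod 37) since 16·7 = 112 ≡ 1, so λ ≡ 36·7 ≡ 30.
  x = λ² - 33 - 33 = 900 - 66 ≡ 20; y = λ·(33 - 20) - 8 ≡ 12. → (20, 12)
3P: (20, 12) + (33, 8). λ = (8 - 12)/(33 - 20) ≡ 33/13 mod 37. 13⁻¹ ≡ 20 (mod 37) since 13·20 = 260 ≡ 1, so λ ≡ 31.
  x = λ² - 20 - 33 = 961 - 53 ≡ 20; y = λ·(20 - 20) - 12 ≡ 25. → (20, 25)
3P = (20, 25).
Next 3Q:
Repeated addition: build up to 3Q.
2Q: tangent at (13, 7): λ = (3·13² + 25)/(2·7) ≡ 14/14. 14⁻¹ ≡ 8 (mod 37), so λ ≡ 14·8 ≡ 1.
  x = λ² - 13 - 13 = 1 - 26 ≡ 12; y = λ·(13 - 12) - 7 ≡ 31. → (12, 31)
3Q: (12, 31) + (13, 7). λ = (7 - 31)/(13 - 12) ≡ 13/1 mod 37. 1⁻¹ ≡ 1 (mod 37) since 1·1 = 1 ≡ 1, so λ ≡ 13.
  x = λ² - 12 - 13 = 169 - 25 ≡ 33; y = λ·(12 - 33) - 31 ≡ 29. → (33, 29)
3Q = (33, 29).
Finally 3P + 3Q:
(20, 25) + (33, 29). λ = (29 - 25)/(33 - 20) ≡ 4/13 mod 37. 13⁻¹ ≡ 20 (mod 37) since 13·20 = 260 ≡ 1, so λ ≡ 6.
  x = λ² - 20 - 33 = 36 - 53 ≡ 20; y = λ·(20 - 20) - 25 ≡ 12. → (20, 12)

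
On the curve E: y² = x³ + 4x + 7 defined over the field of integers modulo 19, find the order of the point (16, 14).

8

2P: tangent at (16, 14): λ = (3·16² + 4)/(2·14) ≡ 12/9. 9⁻¹ ≡ 17 (mod 19), so λ ≡ 12·17 ≡ 14.
  x = λ² - 16 - 16 = 196 - 32 ≡ 12; y = λ·(16 - 12) - 14 ≡ 4. → (12, 4)
3P: (12, 4) + (16, 14). λ = (14 - 4)/(16 - 12) ≡ 10/4 mod 19. 4⁻¹ ≡ 5 (mod 19) since 4·5 = 20 ≡ 1, so λ ≡ 12.
  x = λ² - 12 - 16 = 144 - 28 ≡ 2; y = λ·(12 - 2) - 4 ≡ 2. → (2, 2)
4P: (2, 2) + (16, 14). λ = (14 - 2)/(16 - 2) ≡ 12/14 mod 19. 14⁻¹ ≡ 15 (mod 19) since 14·15 = 210 ≡ 1, so λ ≡ 9.
  x = λ² - 2 - 16 = 81 - 18 ≡ 6; y = λ·(2 - 6) - 2 ≡ 0. → (6, 0)
5P: (6, 0) + (16, 14). λ = (14 - 0)/(16 - 6) ≡ 14/10 mod 19. 10⁻¹ ≡ 2 (mod 19), so λ ≡ 9.
  x = λ² - 6 - 16 = 81 - 22 ≡ 2; y = λ·(6 - 2) - 0 ≡ 17. → (2, 17)
6P: (2, 17) + (16, 14). λ = (14 - 17)/(16 - 2) ≡ 16/14 mod 19. 14⁻¹ ≡ 15 (mod 19) since 14·15 = 210 ≡ 1, so λ ≡ 12.
  x = λ² - 2 - 16 = 144 - 18 ≡ 12; y = λ·(2 - 12) - 17 ≡ 15. → (12, 15)
7P: (12, 15) + (16, 14). λ = (14 - 15)/(16 - 12) ≡ 18/4 mod 19. 4⁻¹ ≡ 5 (mod 19) since 4·5 = 20 ≡ 1, so λ ≡ 14.
  x = λ² - 12 - 16 = 196 - 28 ≡ 16; y = λ·(12 - 16) - 15 ≡ 5. → (16, 5)
8P: (16, 5) + (16, 14): same x and y₁ ≡ -y₂, so the sum is ∞.
8P = ∞, so the order is 8.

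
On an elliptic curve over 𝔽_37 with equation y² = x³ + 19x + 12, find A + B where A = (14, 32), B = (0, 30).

(20, 20)

(14, 32) + (0, 30). λ = (30 - 32)/(0 - 14) ≡ 35/23 mod 37. 23⁻¹ ≡ 29 (mod 37) since 23·29 = 667 ≡ 1, so λ ≡ 16.
  x = λ² - 14 - 0 = 256 - 14 ≡ 20; y = λ·(14 - 20) - 32 ≡ 20. → (20, 20)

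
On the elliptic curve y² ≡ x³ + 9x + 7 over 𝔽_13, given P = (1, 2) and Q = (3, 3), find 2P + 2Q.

First 2P:
Repeated addition: build up to 2P.
2P: tangent at (1, 2): λ = (3·1² + 9)/(2·2) ≡ 12/4. 4⁻¹ ≡ 10 (mod 13) since 4·10 = 40 ≡ 1, so λ ≡ 12·10 ≡ 3.
  x = λ² - 1 - 1 = 9 - 2 ≡ 7; y = λ·(1 - 7) - 2 ≡ 6. → (7, 6)
2P = (7, 6).
Next 2Q:
Repeated addition: build up to 2Q.
2Q: tangent at (3, 3): λ = (3·3² + 9)/(2·3) ≡ 10/6. 6⁻¹ ≡ 11 (mod 13), so λ ≡ 10·11 ≡ 6.
  x = λ² - 3 - 3 = 36 - 6 ≡ 4; y = λ·(3 - 4) - 3 ≡ 4. → (4, 4)
2Q = (4, 4).
Finally 2P + 2Q:
(7, 6) + (4, 4). λ = (4 - 6)/(4 - 7) ≡ 11/10 mod 13. 10⁻¹ ≡ 4 (mod 13) since 10·4 = 40 ≡ 1, so λ ≡ 5.
  x = λ² - 7 - 4 = 25 - 11 ≡ 1; y = λ·(7 - 1) - 6 ≡ 11. → (1, 11)

(1, 11)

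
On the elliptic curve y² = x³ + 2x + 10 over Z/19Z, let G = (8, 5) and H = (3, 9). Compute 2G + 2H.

(8, 14)

First 2G:
Repeated addition: build up to 2G.
2G: tangent at (8, 5): λ = (3·8² + 2)/(2·5) ≡ 4/10. 10⁻¹ ≡ 2 (mod 19) since 10·2 = 20 ≡ 1, so λ ≡ 4·2 ≡ 8.
  x = λ² - 8 - 8 = 64 - 16 ≡ 10; y = λ·(8 - 10) - 5 ≡ 17. → (10, 17)
2G = (10, 17).
Next 2H:
Repeated addition: build up to 2H.
2H: tangent at (3, 9): λ = (3·3² + 2)/(2·9) ≡ 10/18. 18⁻¹ ≡ 18 (mod 19), so λ ≡ 10·18 ≡ 9.
  x = λ² - 3 - 3 = 81 - 6 ≡ 18; y = λ·(3 - 18) - 9 ≡ 8. → (18, 8)
2H = (18, 8).
Finally 2G + 2H:
(10, 17) + (18, 8). λ = (8 - 17)/(18 - 10) ≡ 10/8 mod 19. 8⁻¹ ≡ 12 (mod 19), so λ ≡ 6.
  x = λ² - 10 - 18 = 36 - 28 ≡ 8; y = λ·(10 - 8) - 17 ≡ 14. → (8, 14)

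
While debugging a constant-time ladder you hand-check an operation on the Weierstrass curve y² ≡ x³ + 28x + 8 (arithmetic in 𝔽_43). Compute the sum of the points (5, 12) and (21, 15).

(5, 12) + (21, 15). λ = (15 - 12)/(21 - 5) ≡ 3/16 mod 43. 16⁻¹ ≡ 35 (mod 43), so λ ≡ 19.
  x = λ² - 5 - 21 = 361 - 26 ≡ 34; y = λ·(5 - 34) - 12 ≡ 39. → (34, 39)

(34, 39)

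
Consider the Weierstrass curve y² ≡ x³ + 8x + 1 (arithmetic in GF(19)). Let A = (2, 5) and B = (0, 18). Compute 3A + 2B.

(16, 11)

First 3A:
Repeated addition: build up to 3A.
2A: tangent at (2, 5): λ = (3·2² + 8)/(2·5) ≡ 1/10. 10⁻¹ ≡ 2 (mod 19) since 10·2 = 20 ≡ 1, so λ ≡ 1·2 ≡ 2.
  x = λ² - 2 - 2 = 4 - 4 ≡ 0; y = λ·(2 - 0) - 5 ≡ 18. → (0, 18)
3A: (0, 18) + (2, 5). λ = (5 - 18)/(2 - 0) ≡ 6/2 mod 19. 2⁻¹ ≡ 10 (mod 19), so λ ≡ 3.
  x = λ² - 0 - 2 = 9 - 2 ≡ 7; y = λ·(0 - 7) - 18 ≡ 18. → (7, 18)
3A = (7, 18).
Next 2B:
Repeated addition: build up to 2B.
2B: tangent at (0, 18): λ = (3·0² + 8)/(2·18) ≡ 8/17. 17⁻¹ ≡ 9 (mod 19), so λ ≡ 8·9 ≡ 15.
  x = λ² - 0 - 0 = 225 - 0 ≡ 16; y = λ·(0 - 16) - 18 ≡ 8. → (16, 8)
2B = (16, 8).
Finally 3A + 2B:
(7, 18) + (16, 8). λ = (8 - 18)/(16 - 7) ≡ 9/9 mod 19. 9⁻¹ ≡ 17 (mod 19), so λ ≡ 1.
  x = λ² - 7 - 16 = 1 - 23 ≡ 16; y = λ·(7 - 16) - 18 ≡ 11. → (16, 11)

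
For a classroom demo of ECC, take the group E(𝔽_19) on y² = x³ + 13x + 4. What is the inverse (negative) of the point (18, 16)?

(18, 3)

-(18, 16) = (18, -16 mod 19) = (18, 3).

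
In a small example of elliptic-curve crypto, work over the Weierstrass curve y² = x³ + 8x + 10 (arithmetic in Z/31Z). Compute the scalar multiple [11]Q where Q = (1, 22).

Repeated addition: build up to 11Q.
2Q: tangent at (1, 22): λ = (3·1² + 8)/(2·22) ≡ 11/13. 13⁻¹ ≡ 12 (mod 31) since 13·12 = 156 ≡ 1, so λ ≡ 11·12 ≡ 8.
  x = λ² - 1 - 1 = 64 - 2 ≡ 0; y = λ·(1 - 0) - 22 ≡ 17. → (0, 17)
3Q: (0, 17) + (1, 22). λ = (22 - 17)/(1 - 0) ≡ 5/1 mod 31. 1⁻¹ ≡ 1 (mod 31) since 1·1 = 1 ≡ 1, so λ ≡ 5.
  x = λ² - 0 - 1 = 25 - 1 ≡ 24; y = λ·(0 - 24) - 17 ≡ 18. → (24, 18)
4Q: (24, 18) + (1, 22). λ = (22 - 18)/(1 - 24) ≡ 4/8 mod 31. 8⁻¹ ≡ 4 (mod 31) since 8·4 = 32 ≡ 1, so λ ≡ 16.
  x = λ² - 24 - 1 = 256 - 25 ≡ 14; y = λ·(24 - 14) - 18 ≡ 18. → (14, 18)
5Q: (14, 18) + (1, 22). λ = (22 - 18)/(1 - 14) ≡ 4/18 mod 31. 18⁻¹ ≡ 19 (mod 31) since 18·19 = 342 ≡ 1, so λ ≡ 14.
  x = λ² - 14 - 1 = 196 - 15 ≡ 26; y = λ·(14 - 26) - 18 ≡ 0. → (26, 0)
6Q: (26, 0) + (1, 22). λ = (22 - 0)/(1 - 26) ≡ 22/6 mod 31. 6⁻¹ ≡ 26 (mod 31), so λ ≡ 14.
  x = λ² - 26 - 1 = 196 - 27 ≡ 14; y = λ·(26 - 14) - 0 ≡ 13. → (14, 13)
7Q: (14, 13) + (1, 22). λ = (22 - 13)/(1 - 14) ≡ 9/18 mod 31. 18⁻¹ ≡ 19 (mod 31) since 18·19 = 342 ≡ 1, so λ ≡ 16.
  x = λ² - 14 - 1 = 256 - 15 ≡ 24; y = λ·(14 - 24) - 13 ≡ 13. → (24, 13)
8Q: (24, 13) + (1, 22). λ = (22 - 13)/(1 - 24) ≡ 9/8 mod 31. 8⁻¹ ≡ 4 (mod 31) since 8·4 = 32 ≡ 1, so λ ≡ 5.
  x = λ² - 24 - 1 = 25 - 25 ≡ 0; y = λ·(24 - 0) - 13 ≡ 14. → (0, 14)
9Q: (0, 14) + (1, 22). λ = (22 - 14)/(1 - 0) ≡ 8/1 mod 31. 1⁻¹ ≡ 1 (mod 31), so λ ≡ 8.
  x = λ² - 0 - 1 = 64 - 1 ≡ 1; y = λ·(0 - 1) - 14 ≡ 9. → (1, 9)
10Q: (1, 9) + (1, 22): same x and y₁ ≡ -y₂, so the sum is 𝒪.
11Q: 𝒪 + (1, 22) = (1, 22) (identity).

(1, 22)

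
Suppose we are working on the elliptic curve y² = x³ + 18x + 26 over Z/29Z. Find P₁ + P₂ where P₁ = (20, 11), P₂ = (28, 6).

(20, 11) + (28, 6). λ = (6 - 11)/(28 - 20) ≡ 24/8 mod 29. 8⁻¹ ≡ 11 (mod 29) since 8·11 = 88 ≡ 1, so λ ≡ 3.
  x = λ² - 20 - 28 = 9 - 48 ≡ 19; y = λ·(20 - 19) - 11 ≡ 21. → (19, 21)

(19, 21)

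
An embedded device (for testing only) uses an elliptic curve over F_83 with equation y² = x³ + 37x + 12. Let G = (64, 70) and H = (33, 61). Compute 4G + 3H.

First 4G:
Repeated addition: build up to 4G.
2G: tangent at (64, 70): λ = (3·64² + 37)/(2·70) ≡ 41/57. 57⁻¹ ≡ 67 (mod 83), so λ ≡ 41·67 ≡ 8.
  x = λ² - 64 - 64 = 64 - 128 ≡ 19; y = λ·(64 - 19) - 70 ≡ 41. → (19, 41)
3G: (19, 41) + (64, 70). λ = (70 - 41)/(64 - 19) ≡ 29/45 mod 83. 45⁻¹ ≡ 24 (mod 83) since 45·24 = 1080 ≡ 1, so λ ≡ 32.
  x = λ² - 19 - 64 = 1024 - 83 ≡ 28; y = λ·(19 - 28) - 41 ≡ 3. → (28, 3)
4G: (28, 3) + (64, 70). λ = (70 - 3)/(64 - 28) ≡ 67/36 mod 83. 36⁻¹ ≡ 30 (mod 83), so λ ≡ 18.
  x = λ² - 28 - 64 = 324 - 92 ≡ 66; y = λ·(28 - 66) - 3 ≡ 60. → (66, 60)
4G = (66, 60).
Next 3H:
Repeated addition: build up to 3H.
2H: tangent at (33, 61): λ = (3·33² + 37)/(2·61) ≡ 67/39. 39⁻¹ ≡ 66 (mod 83) since 39·66 = 2574 ≡ 1, so λ ≡ 67·66 ≡ 23.
  x = λ² - 33 - 33 = 529 - 66 ≡ 48; y = λ·(33 - 48) - 61 ≡ 9. → (48, 9)
3H: (48, 9) + (33, 61). λ = (61 - 9)/(33 - 48) ≡ 52/68 mod 83. 68⁻¹ ≡ 11 (mod 83) since 68·11 = 748 ≡ 1, so λ ≡ 74.
  x = λ² - 48 - 33 = 5476 - 81 ≡ 0; y = λ·(48 - 0) - 9 ≡ 57. → (0, 57)
3H = (0, 57).
Finally 4G + 3H:
(66, 60) + (0, 57). λ = (57 - 60)/(0 - 66) ≡ 80/17 mod 83. 17⁻¹ ≡ 44 (mod 83) since 17·44 = 748 ≡ 1, so λ ≡ 34.
  x = λ² - 66 - 0 = 1156 - 66 ≡ 11; y = λ·(66 - 11) - 60 ≡ 67. → (11, 67)

(11, 67)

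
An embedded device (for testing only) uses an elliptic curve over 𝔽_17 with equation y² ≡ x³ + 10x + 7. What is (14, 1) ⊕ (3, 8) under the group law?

(14, 1) + (3, 8). λ = (8 - 1)/(3 - 14) ≡ 7/6 mod 17. 6⁻¹ ≡ 3 (mod 17), so λ ≡ 4.
  x = λ² - 14 - 3 = 16 - 17 ≡ 16; y = λ·(14 - 16) - 1 ≡ 8. → (16, 8)

(16, 8)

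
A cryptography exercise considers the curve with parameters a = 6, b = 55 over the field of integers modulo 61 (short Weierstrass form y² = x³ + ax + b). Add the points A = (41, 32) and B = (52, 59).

(41, 32) + (52, 59). λ = (59 - 32)/(52 - 41) ≡ 27/11 mod 61. 11⁻¹ ≡ 50 (mod 61), so λ ≡ 8.
  x = λ² - 41 - 52 = 64 - 93 ≡ 32; y = λ·(41 - 32) - 32 ≡ 40. → (32, 40)

(32, 40)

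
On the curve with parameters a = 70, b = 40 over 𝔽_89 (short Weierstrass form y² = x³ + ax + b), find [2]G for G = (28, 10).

tangent at (28, 10): λ = (3·28² + 70)/(2·10) ≡ 19/20. 20⁻¹ ≡ 49 (mod 89), so λ ≡ 19·49 ≡ 41.
  x = λ² - 28 - 28 = 1681 - 56 ≡ 23; y = λ·(28 - 23) - 10 ≡ 17. → (23, 17)

(23, 17)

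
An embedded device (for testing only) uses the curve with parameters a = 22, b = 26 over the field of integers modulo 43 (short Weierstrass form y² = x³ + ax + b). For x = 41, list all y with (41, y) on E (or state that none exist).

19, 24

x³ + 22x + 26 = 69849 ≡ 17 (mod 43).
Square roots of 17 mod 43: 19 and 24 (since 19² = 361 ≡ 17).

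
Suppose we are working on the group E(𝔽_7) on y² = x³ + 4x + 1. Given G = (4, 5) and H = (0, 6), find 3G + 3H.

First 3G:
Repeated addition: build up to 3G.
2G: tangent at (4, 5): λ = (3·4² + 4)/(2·5) ≡ 3/3. 3⁻¹ ≡ 5 (mod 7), so λ ≡ 3·5 ≡ 1.
  x = λ² - 4 - 4 = 1 - 8 ≡ 0; y = λ·(4 - 0) - 5 ≡ 6. → (0, 6)
3G: (0, 6) + (4, 5). λ = (5 - 6)/(4 - 0) ≡ 6/4 mod 7. 4⁻¹ ≡ 2 (mod 7), so λ ≡ 5.
  x = λ² - 0 - 4 = 25 - 4 ≡ 0; y = λ·(0 - 0) - 6 ≡ 1. → (0, 1)
3G = (0, 1).
Next 3H:
Repeated addition: build up to 3H.
2H: tangent at (0, 6): λ = (3·0² + 4)/(2·6) ≡ 4/5. 5⁻¹ ≡ 3 (mod 7) since 5·3 = 15 ≡ 1, so λ ≡ 4·3 ≡ 5.
  x = λ² - 0 - 0 = 25 - 0 ≡ 4; y = λ·(0 - 4) - 6 ≡ 2. → (4, 2)
3H: (4, 2) + (0, 6). λ = (6 - 2)/(0 - 4) ≡ 4/3 mod 7. 3⁻¹ ≡ 5 (mod 7) since 3·5 = 15 ≡ 1, so λ ≡ 6.
  x = λ² - 4 - 0 = 36 - 4 ≡ 4; y = λ·(4 - 4) - 2 ≡ 5. → (4, 5)
3H = (4, 5).
Finally 3G + 3H:
(0, 1) + (4, 5). λ = (5 - 1)/(4 - 0) ≡ 4/4 mod 7. 4⁻¹ ≡ 2 (mod 7) since 4·2 = 8 ≡ 1, so λ ≡ 1.
  x = λ² - 0 - 4 = 1 - 4 ≡ 4; y = λ·(0 - 4) - 1 ≡ 2. → (4, 2)

(4, 2)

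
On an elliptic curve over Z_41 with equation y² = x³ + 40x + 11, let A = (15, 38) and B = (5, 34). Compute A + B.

(31, 13)

(15, 38) + (5, 34). λ = (34 - 38)/(5 - 15) ≡ 37/31 mod 41. 31⁻¹ ≡ 4 (mod 41) since 31·4 = 124 ≡ 1, so λ ≡ 25.
  x = λ² - 15 - 5 = 625 - 20 ≡ 31; y = λ·(15 - 31) - 38 ≡ 13. → (31, 13)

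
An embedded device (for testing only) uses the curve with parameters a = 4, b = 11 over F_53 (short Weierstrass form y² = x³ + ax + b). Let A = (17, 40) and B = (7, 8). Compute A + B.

(17, 40) + (7, 8). λ = (8 - 40)/(7 - 17) ≡ 21/43 mod 53. 43⁻¹ ≡ 37 (mod 53), so λ ≡ 35.
  x = λ² - 17 - 7 = 1225 - 24 ≡ 35; y = λ·(17 - 35) - 40 ≡ 19. → (35, 19)

(35, 19)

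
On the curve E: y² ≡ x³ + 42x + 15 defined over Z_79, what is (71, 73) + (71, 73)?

(21, 58)

tangent at (71, 73): λ = (3·71² + 42)/(2·73) ≡ 76/67. 67⁻¹ ≡ 46 (mod 79), so λ ≡ 76·46 ≡ 20.
  x = λ² - 71 - 71 = 400 - 142 ≡ 21; y = λ·(71 - 21) - 73 ≡ 58. → (21, 58)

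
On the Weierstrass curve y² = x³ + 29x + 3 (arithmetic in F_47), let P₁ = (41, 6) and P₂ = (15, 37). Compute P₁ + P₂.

(41, 6) + (15, 37). λ = (37 - 6)/(15 - 41) ≡ 31/21 mod 47. 21⁻¹ ≡ 9 (mod 47) since 21·9 = 189 ≡ 1, so λ ≡ 44.
  x = λ² - 41 - 15 = 1936 - 56 ≡ 0; y = λ·(41 - 0) - 6 ≡ 12. → (0, 12)

(0, 12)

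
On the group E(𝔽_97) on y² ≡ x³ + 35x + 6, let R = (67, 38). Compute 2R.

(54, 38)

tangent at (67, 38): λ = (3·67² + 35)/(2·38) ≡ 19/76. 76⁻¹ ≡ 60 (mod 97) since 76·60 = 4560 ≡ 1, so λ ≡ 19·60 ≡ 73.
  x = λ² - 67 - 67 = 5329 - 134 ≡ 54; y = λ·(67 - 54) - 38 ≡ 38. → (54, 38)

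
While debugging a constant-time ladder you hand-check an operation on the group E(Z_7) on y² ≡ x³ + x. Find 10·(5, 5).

(1, 3)

Write Q = (5, 5).
Double-and-add on 10 = (1010)₂. Start with Q = (5, 5) for the leading 1-bit.
double: tangent at (5, 5): λ = (3·5² + 1)/(2·5) ≡ 6/3. 3⁻¹ ≡ 5 (mod 7), so λ ≡ 6·5 ≡ 2.
  x = λ² - 5 - 5 = 4 - 10 ≡ 1; y = λ·(5 - 1) - 5 ≡ 3. → (1, 3)
double: tangent at (1, 3): λ = (3·1² + 1)/(2·3) ≡ 4/6. 6⁻¹ ≡ 6 (mod 7) since 6·6 = 36 ≡ 1, so λ ≡ 4·6 ≡ 3.
  x = λ² - 1 - 1 = 9 - 2 ≡ 0; y = λ·(1 - 0) - 3 ≡ 0. → (0, 0)
add Q: (0, 0) + (5, 5). λ = (5 - 0)/(5 - 0) ≡ 5/5 mod 7. 5⁻¹ ≡ 3 (mod 7), so λ ≡ 1.
  x = λ² - 0 - 5 = 1 - 5 ≡ 3; y = λ·(0 - 3) - 0 ≡ 4. → (3, 4)
double: tangent at (3, 4): λ = (3·3² + 1)/(2·4) ≡ 0/1. 1⁻¹ ≡ 1 (mod 7) since 1·1 = 1 ≡ 1, so λ ≡ 0·1 ≡ 0.
  x = λ² - 3 - 3 = 0 - 6 ≡ 1; y = λ·(3 - 1) - 4 ≡ 3. → (1, 3)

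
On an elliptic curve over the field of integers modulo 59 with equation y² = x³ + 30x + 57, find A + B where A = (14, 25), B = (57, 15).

(52, 25)

(14, 25) + (57, 15). λ = (15 - 25)/(57 - 14) ≡ 49/43 mod 59. 43⁻¹ ≡ 11 (mod 59) since 43·11 = 473 ≡ 1, so λ ≡ 8.
  x = λ² - 14 - 57 = 64 - 71 ≡ 52; y = λ·(14 - 52) - 25 ≡ 25. → (52, 25)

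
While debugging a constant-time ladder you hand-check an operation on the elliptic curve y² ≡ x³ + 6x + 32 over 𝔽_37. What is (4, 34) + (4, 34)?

(36, 32)

tangent at (4, 34): λ = (3·4² + 6)/(2·34) ≡ 17/31. 31⁻¹ ≡ 6 (mod 37), so λ ≡ 17·6 ≡ 28.
  x = λ² - 4 - 4 = 784 - 8 ≡ 36; y = λ·(4 - 36) - 34 ≡ 32. → (36, 32)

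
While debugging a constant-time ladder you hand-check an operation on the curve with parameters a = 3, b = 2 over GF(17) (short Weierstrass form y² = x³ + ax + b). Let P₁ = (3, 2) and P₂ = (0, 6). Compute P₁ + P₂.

(3, 2) + (0, 6). λ = (6 - 2)/(0 - 3) ≡ 4/14 mod 17. 14⁻¹ ≡ 11 (mod 17), so λ ≡ 10.
  x = λ² - 3 - 0 = 100 - 3 ≡ 12; y = λ·(3 - 12) - 2 ≡ 10. → (12, 10)

(12, 10)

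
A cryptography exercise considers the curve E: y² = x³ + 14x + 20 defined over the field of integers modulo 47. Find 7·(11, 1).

(32, 30)

Write P = (11, 1).
Repeated addition: build up to 7P.
2P: tangent at (11, 1): λ = (3·11² + 14)/(2·1) ≡ 1/2. 2⁻¹ ≡ 24 (mod 47), so λ ≡ 1·24 ≡ 24.
  x = λ² - 11 - 11 = 576 - 22 ≡ 37; y = λ·(11 - 37) - 1 ≡ 33. → (37, 33)
3P: (37, 33) + (11, 1). λ = (1 - 33)/(11 - 37) ≡ 15/21 mod 47. 21⁻¹ ≡ 9 (mod 47) since 21·9 = 189 ≡ 1, so λ ≡ 41.
  x = λ² - 37 - 11 = 1681 - 48 ≡ 35; y = λ·(37 - 35) - 33 ≡ 2. → (35, 2)
4P: (35, 2) + (11, 1). λ = (1 - 2)/(11 - 35) ≡ 46/23 mod 47. 23⁻¹ ≡ 45 (mod 47) since 23·45 = 1035 ≡ 1, so λ ≡ 2.
  x = λ² - 35 - 11 = 4 - 46 ≡ 5; y = λ·(35 - 5) - 2 ≡ 11. → (5, 11)
5P: (5, 11) + (11, 1). λ = (1 - 11)/(11 - 5) ≡ 37/6 mod 47. 6⁻¹ ≡ 8 (mod 47), so λ ≡ 14.
  x = λ² - 5 - 11 = 196 - 16 ≡ 39; y = λ·(5 - 39) - 11 ≡ 30. → (39, 30)
6P: (39, 30) + (11, 1). λ = (1 - 30)/(11 - 39) ≡ 18/19 mod 47. 19⁻¹ ≡ 5 (mod 47), so λ ≡ 43.
  x = λ² - 39 - 11 = 1849 - 50 ≡ 13; y = λ·(39 - 13) - 30 ≡ 7. → (13, 7)
7P: (13, 7) + (11, 1). λ = (1 - 7)/(11 - 13) ≡ 41/45 mod 47. 45⁻¹ ≡ 23 (mod 47), so λ ≡ 3.
  x = λ² - 13 - 11 = 9 - 24 ≡ 32; y = λ·(13 - 32) - 7 ≡ 30. → (32, 30)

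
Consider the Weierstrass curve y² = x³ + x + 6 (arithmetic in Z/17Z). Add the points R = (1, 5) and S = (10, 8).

(1, 5) + (10, 8). λ = (8 - 5)/(10 - 1) ≡ 3/9 mod 17. 9⁻¹ ≡ 2 (mod 17), so λ ≡ 6.
  x = λ² - 1 - 10 = 36 - 11 ≡ 8; y = λ·(1 - 8) - 5 ≡ 4. → (8, 4)

(8, 4)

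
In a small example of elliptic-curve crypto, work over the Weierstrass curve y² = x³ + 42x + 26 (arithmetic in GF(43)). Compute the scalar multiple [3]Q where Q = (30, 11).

Repeated addition: build up to 3Q.
2Q: tangent at (30, 11): λ = (3·30² + 42)/(2·11) ≡ 33/22. 22⁻¹ ≡ 2 (mod 43) since 22·2 = 44 ≡ 1, so λ ≡ 33·2 ≡ 23.
  x = λ² - 30 - 30 = 529 - 60 ≡ 39; y = λ·(30 - 39) - 11 ≡ 40. → (39, 40)
3Q: (39, 40) + (30, 11). λ = (11 - 40)/(30 - 39) ≡ 14/34 mod 43. 34⁻¹ ≡ 19 (mod 43) since 34·19 = 646 ≡ 1, so λ ≡ 8.
  x = λ² - 39 - 30 = 64 - 69 ≡ 38; y = λ·(39 - 38) - 40 ≡ 11. → (38, 11)

(38, 11)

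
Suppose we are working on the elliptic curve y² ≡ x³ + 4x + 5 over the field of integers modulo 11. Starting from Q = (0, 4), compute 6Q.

(3, 0)

Double-and-add on 6 = (110)₂. Start with Q = (0, 4) for the leading 1-bit.
double: tangent at (0, 4): λ = (3·0² + 4)/(2·4) ≡ 4/8. 8⁻¹ ≡ 7 (mod 11), so λ ≡ 4·7 ≡ 6.
  x = λ² - 0 - 0 = 36 - 0 ≡ 3; y = λ·(0 - 3) - 4 ≡ 0. → (3, 0)
add Q: (3, 0) + (0, 4). λ = (4 - 0)/(0 - 3) ≡ 4/8 mod 11. 8⁻¹ ≡ 7 (mod 11), so λ ≡ 6.
  x = λ² - 3 - 0 = 36 - 3 ≡ 0; y = λ·(3 - 0) - 0 ≡ 7. → (0, 7)
double: tangent at (0, 7): λ = (3·0² + 4)/(2·7) ≡ 4/3. 3⁻¹ ≡ 4 (mod 11), so λ ≡ 4·4 ≡ 5.
  x = λ² - 0 - 0 = 25 - 0 ≡ 3; y = λ·(0 - 3) - 7 ≡ 0. → (3, 0)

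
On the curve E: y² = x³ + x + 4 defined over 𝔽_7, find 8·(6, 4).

Write P = (6, 4).
Repeated addition: build up to 8P.
2P: tangent at (6, 4): λ = (3·6² + 1)/(2·4) ≡ 4/1. 1⁻¹ ≡ 1 (mod 7) since 1·1 = 1 ≡ 1, so λ ≡ 4·1 ≡ 4.
  x = λ² - 6 - 6 = 16 - 12 ≡ 4; y = λ·(6 - 4) - 4 ≡ 4. → (4, 4)
3P: (4, 4) + (6, 4). λ = (4 - 4)/(6 - 4) ≡ 0/2 mod 7. 2⁻¹ ≡ 4 (mod 7) since 2·4 = 8 ≡ 1, so λ ≡ 0.
  x = λ² - 4 - 6 = 0 - 10 ≡ 4; y = λ·(4 - 4) - 4 ≡ 3. → (4, 3)
4P: (4, 3) + (6, 4). λ = (4 - 3)/(6 - 4) ≡ 1/2 mod 7. 2⁻¹ ≡ 4 (mod 7), so λ ≡ 4.
  x = λ² - 4 - 6 = 16 - 10 ≡ 6; y = λ·(4 - 6) - 3 ≡ 3. → (6, 3)
5P: (6, 3) + (6, 4): same x and y₁ ≡ -y₂, so the sum is O.
6P: O + (6, 4) = (6, 4) (identity).
7P: tangent at (6, 4): λ = (3·6² + 1)/(2·4) ≡ 4/1. 1⁻¹ ≡ 1 (mod 7), so λ ≡ 4·1 ≡ 4.
  x = λ² - 6 - 6 = 16 - 12 ≡ 4; y = λ·(6 - 4) - 4 ≡ 4. → (4, 4)
8P: (4, 4) + (6, 4). λ = (4 - 4)/(6 - 4) ≡ 0/2 mod 7. 2⁻¹ ≡ 4 (mod 7), so λ ≡ 0.
  x = λ² - 4 - 6 = 0 - 10 ≡ 4; y = λ·(4 - 4) - 4 ≡ 3. → (4, 3)

(4, 3)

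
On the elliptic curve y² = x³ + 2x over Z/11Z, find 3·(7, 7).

Write Q = (7, 7).
Repeated addition: build up to 3Q.
2Q: tangent at (7, 7): λ = (3·7² + 2)/(2·7) ≡ 6/3. 3⁻¹ ≡ 4 (mod 11), so λ ≡ 6·4 ≡ 2.
  x = λ² - 7 - 7 = 4 - 14 ≡ 1; y = λ·(7 - 1) - 7 ≡ 5. → (1, 5)
3Q: (1, 5) + (7, 7). λ = (7 - 5)/(7 - 1) ≡ 2/6 mod 11. 6⁻¹ ≡ 2 (mod 11) since 6·2 = 12 ≡ 1, so λ ≡ 4.
  x = λ² - 1 - 7 = 16 - 8 ≡ 8; y = λ·(1 - 8) - 5 ≡ 0. → (8, 0)

(8, 0)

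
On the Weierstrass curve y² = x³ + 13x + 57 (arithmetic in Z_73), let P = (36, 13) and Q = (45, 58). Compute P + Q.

(17, 9)

(36, 13) + (45, 58). λ = (58 - 13)/(45 - 36) ≡ 45/9 mod 73. 9⁻¹ ≡ 65 (mod 73), so λ ≡ 5.
  x = λ² - 36 - 45 = 25 - 81 ≡ 17; y = λ·(36 - 17) - 13 ≡ 9. → (17, 9)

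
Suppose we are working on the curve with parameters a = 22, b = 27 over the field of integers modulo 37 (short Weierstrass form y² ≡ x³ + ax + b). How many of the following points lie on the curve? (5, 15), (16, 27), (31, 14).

(5, 15): 15² ≡ 3, rhs ≡ 3 → on.
(16, 27): 27² ≡ 26, rhs ≡ 35 → off.
(31, 14): 14² ≡ 11, rhs ≡ 12 → off.

1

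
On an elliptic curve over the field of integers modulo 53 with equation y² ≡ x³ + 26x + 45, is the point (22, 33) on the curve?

y² = 33² ≡ 29; x³ + 26x + 45 = 11265 ≡ 29 (mod 53). 29 = 29.

yes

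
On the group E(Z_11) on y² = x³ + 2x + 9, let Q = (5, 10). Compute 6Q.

Repeated addition: build up to 6Q.
2Q: tangent at (5, 10): λ = (3·5² + 2)/(2·10) ≡ 0/9. 9⁻¹ ≡ 5 (mod 11), so λ ≡ 0·5 ≡ 0.
  x = λ² - 5 - 5 = 0 - 10 ≡ 1; y = λ·(5 - 1) - 10 ≡ 1. → (1, 1)
3Q: (1, 1) + (5, 10). λ = (10 - 1)/(5 - 1) ≡ 9/4 mod 11. 4⁻¹ ≡ 3 (mod 11), so λ ≡ 5.
  x = λ² - 1 - 5 = 25 - 6 ≡ 8; y = λ·(1 - 8) - 1 ≡ 8. → (8, 8)
4Q: (8, 8) + (5, 10). λ = (10 - 8)/(5 - 8) ≡ 2/8 mod 11. 8⁻¹ ≡ 7 (mod 11) since 8·7 = 56 ≡ 1, so λ ≡ 3.
  x = λ² - 8 - 5 = 9 - 13 ≡ 7; y = λ·(8 - 7) - 8 ≡ 6. → (7, 6)
5Q: (7, 6) + (5, 10). λ = (10 - 6)/(5 - 7) ≡ 4/9 mod 11. 9⁻¹ ≡ 5 (mod 11), so λ ≡ 9.
  x = λ² - 7 - 5 = 81 - 12 ≡ 3; y = λ·(7 - 3) - 6 ≡ 8. → (3, 8)
6Q: (3, 8) + (5, 10). λ = (10 - 8)/(5 - 3) ≡ 2/2 mod 11. 2⁻¹ ≡ 6 (mod 11), so λ ≡ 1.
  x = λ² - 3 - 5 = 1 - 8 ≡ 4; y = λ·(3 - 4) - 8 ≡ 2. → (4, 2)

(4, 2)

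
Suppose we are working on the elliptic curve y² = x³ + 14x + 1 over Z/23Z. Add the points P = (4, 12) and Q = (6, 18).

(4, 12) + (6, 18). λ = (18 - 12)/(6 - 4) ≡ 6/2 mod 23. 2⁻¹ ≡ 12 (mod 23), so λ ≡ 3.
  x = λ² - 4 - 6 = 9 - 10 ≡ 22; y = λ·(4 - 22) - 12 ≡ 3. → (22, 3)

(22, 3)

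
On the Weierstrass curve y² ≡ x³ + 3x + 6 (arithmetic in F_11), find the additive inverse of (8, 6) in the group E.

(8, 5)

-(8, 6) = (8, -6 mod 11) = (8, 5).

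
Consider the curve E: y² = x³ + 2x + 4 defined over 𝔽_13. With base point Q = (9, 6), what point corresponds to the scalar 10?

(10, 7)

Repeated addition: build up to 10Q.
2Q: tangent at (9, 6): λ = (3·9² + 2)/(2·6) ≡ 11/12. 12⁻¹ ≡ 12 (mod 13) since 12·12 = 144 ≡ 1, so λ ≡ 11·12 ≡ 2.
  x = λ² - 9 - 9 = 4 - 18 ≡ 12; y = λ·(9 - 12) - 6 ≡ 1. → (12, 1)
3Q: (12, 1) + (9, 6). λ = (6 - 1)/(9 - 12) ≡ 5/10 mod 13. 10⁻¹ ≡ 4 (mod 13) since 10·4 = 40 ≡ 1, so λ ≡ 7.
  x = λ² - 12 - 9 = 49 - 21 ≡ 2; y = λ·(12 - 2) - 1 ≡ 4. → (2, 4)
4Q: (2, 4) + (9, 6). λ = (6 - 4)/(9 - 2) ≡ 2/7 mod 13. 7⁻¹ ≡ 2 (mod 13) since 7·2 = 14 ≡ 1, so λ ≡ 4.
  x = λ² - 2 - 9 = 16 - 11 ≡ 5; y = λ·(2 - 5) - 4 ≡ 10. → (5, 10)
5Q: (5, 10) + (9, 6). λ = (6 - 10)/(9 - 5) ≡ 9/4 mod 13. 4⁻¹ ≡ 10 (mod 13), so λ ≡ 12.
  x = λ² - 5 - 9 = 144 - 14 ≡ 0; y = λ·(5 - 0) - 10 ≡ 11. → (0, 11)
6Q: (0, 11) + (9, 6). λ = (6 - 11)/(9 - 0) ≡ 8/9 mod 13. 9⁻¹ ≡ 3 (mod 13) since 9·3 = 27 ≡ 1, so λ ≡ 11.
  x = λ² - 0 - 9 = 121 - 9 ≡ 8; y = λ·(0 - 8) - 11 ≡ 5. → (8, 5)
7Q: (8, 5) + (9, 6). λ = (6 - 5)/(9 - 8) ≡ 1/1 mod 13. 1⁻¹ ≡ 1 (mod 13), so λ ≡ 1.
  x = λ² - 8 - 9 = 1 - 17 ≡ 10; y = λ·(8 - 10) - 5 ≡ 6. → (10, 6)
8Q: (10, 6) + (9, 6). λ = (6 - 6)/(9 - 10) ≡ 0/12 mod 13. 12⁻¹ ≡ 12 (mod 13) since 12·12 = 144 ≡ 1, so λ ≡ 0.
  x = λ² - 10 - 9 = 0 - 19 ≡ 7; y = λ·(10 - 7) - 6 ≡ 7. → (7, 7)
9Q: (7, 7) + (9, 6). λ = (6 - 7)/(9 - 7) ≡ 12/2 mod 13. 2⁻¹ ≡ 7 (mod 13) since 2·7 = 14 ≡ 1, so λ ≡ 6.
  x = λ² - 7 - 9 = 36 - 16 ≡ 7; y = λ·(7 - 7) - 7 ≡ 6. → (7, 6)
10Q: (7, 6) + (9, 6). λ = (6 - 6)/(9 - 7) ≡ 0/2 mod 13. 2⁻¹ ≡ 7 (mod 13), so λ ≡ 0.
  x = λ² - 7 - 9 = 0 - 16 ≡ 10; y = λ·(7 - 10) - 6 ≡ 7. → (10, 7)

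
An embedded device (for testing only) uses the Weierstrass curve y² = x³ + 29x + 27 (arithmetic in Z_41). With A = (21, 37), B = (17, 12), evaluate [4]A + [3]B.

(9, 19)

First 4A:
Double-and-add on 4 = (100)₂. Start with A = (21, 37) for the leading 1-bit.
double: tangent at (21, 37): λ = (3·21² + 29)/(2·37) ≡ 40/33. 33⁻¹ ≡ 5 (mod 41), so λ ≡ 40·5 ≡ 36.
  x = λ² - 21 - 21 = 1296 - 42 ≡ 24; y = λ·(21 - 24) - 37 ≡ 19. → (24, 19)
double: tangent at (24, 19): λ = (3·24² + 29)/(2·19) ≡ 35/38. 38⁻¹ ≡ 27 (mod 41) since 38·27 = 1026 ≡ 1, so λ ≡ 35·27 ≡ 2.
  x = λ² - 24 - 24 = 4 - 48 ≡ 38; y = λ·(24 - 38) - 19 ≡ 35. → (38, 35)
4A = (38, 35).
Next 3B:
Repeated addition: build up to 3B.
2B: tangent at (17, 12): λ = (3·17² + 29)/(2·12) ≡ 35/24. 24⁻¹ ≡ 12 (mod 41), so λ ≡ 35·12 ≡ 10.
  x = λ² - 17 - 17 = 100 - 34 ≡ 25; y = λ·(17 - 25) - 12 ≡ 31. → (25, 31)
3B: (25, 31) + (17, 12). λ = (12 - 31)/(17 - 25) ≡ 22/33 mod 41. 33⁻¹ ≡ 5 (mod 41), so λ ≡ 28.
  x = λ² - 25 - 17 = 784 - 42 ≡ 4; y = λ·(25 - 4) - 31 ≡ 24. → (4, 24)
3B = (4, 24).
Finally 4A + 3B:
(38, 35) + (4, 24). λ = (24 - 35)/(4 - 38) ≡ 30/7 mod 41. 7⁻¹ ≡ 6 (mod 41) since 7·6 = 42 ≡ 1, so λ ≡ 16.
  x = λ² - 38 - 4 = 256 - 42 ≡ 9; y = λ·(38 - 9) - 35 ≡ 19. → (9, 19)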